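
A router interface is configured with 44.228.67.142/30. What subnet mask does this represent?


/30 means 30 network bits, 2 host bits
Binary: 11111111111111111111111111111100
Mask: 255.255.255.252


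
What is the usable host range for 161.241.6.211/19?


Network: 161.241.0.0
Broadcast: 161.241.31.255
First usable = network + 1
Last usable = broadcast - 1
Range: 161.241.0.1 to 161.241.31.254


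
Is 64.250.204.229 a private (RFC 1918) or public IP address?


RFC 1918 private ranges:
  10.0.0.0/8 (10.0.0.0 - 10.255.255.255)
  172.16.0.0/12 (172.16.0.0 - 172.31.255.255)
  192.168.0.0/16 (192.168.0.0 - 192.168.255.255)
Public (not in any RFC 1918 range)


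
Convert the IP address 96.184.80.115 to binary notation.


96 = 01100000
184 = 10111000
80 = 01010000
115 = 01110011
Binary: 01100000.10111000.01010000.01110011


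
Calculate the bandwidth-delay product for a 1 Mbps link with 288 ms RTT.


BDP = bandwidth * RTT
= 1 Mbps * 288 ms
= 1 * 1e6 * 288 / 1000 bits
= 288000 bits
= 36000 bytes
= 35.1562 KB
BDP = 288000 bits (36000 bytes)


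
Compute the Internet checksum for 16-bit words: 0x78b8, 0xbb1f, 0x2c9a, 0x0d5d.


Sum all words (with carry folding):
+ 0x78b8 = 0x78b8
+ 0xbb1f = 0x33d8
+ 0x2c9a = 0x6072
+ 0x0d5d = 0x6dcf
One's complement: ~0x6dcf
Checksum = 0x9230


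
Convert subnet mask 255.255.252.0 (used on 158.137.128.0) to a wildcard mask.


Subnet mask: 255.255.252.0
Wildcard = 255.255.255.255 - subnet mask
255 - 255 = 0
255 - 255 = 0
255 - 252 = 3
255 - 0 = 255
Wildcard: 0.0.3.255


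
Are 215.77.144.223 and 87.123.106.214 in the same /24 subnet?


Mask: 255.255.255.0
215.77.144.223 AND mask = 215.77.144.0
87.123.106.214 AND mask = 87.123.106.0
No, different subnets (215.77.144.0 vs 87.123.106.0)


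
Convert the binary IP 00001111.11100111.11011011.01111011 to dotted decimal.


00001111 = 15
11100111 = 231
11011011 = 219
01111011 = 123
IP: 15.231.219.123


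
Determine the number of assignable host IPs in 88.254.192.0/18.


Host bits = 32 - 18 = 14
Total addresses = 2^14 = 16384
Usable = total - 2 (network and broadcast)
Usable hosts: 16382


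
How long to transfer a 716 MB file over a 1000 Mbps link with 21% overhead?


Effective throughput = 1000 * (1 - 21/100) = 790 Mbps
File size in Mb = 716 * 8 = 5728 Mb
Time = 5728 / 790
Time = 7.2506 seconds


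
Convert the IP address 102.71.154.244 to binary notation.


102 = 01100110
71 = 01000111
154 = 10011010
244 = 11110100
Binary: 01100110.01000111.10011010.11110100


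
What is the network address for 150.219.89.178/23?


IP:   10010110.11011011.01011001.10110010
Mask: 11111111.11111111.11111110.00000000
AND operation:
Net:  10010110.11011011.01011000.00000000
Network: 150.219.88.0/23


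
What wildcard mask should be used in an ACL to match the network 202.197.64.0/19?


Subnet mask: 255.255.224.0
Wildcard = 255.255.255.255 - subnet mask
255 - 255 = 0
255 - 255 = 0
255 - 224 = 31
255 - 0 = 255
Wildcard: 0.0.31.255


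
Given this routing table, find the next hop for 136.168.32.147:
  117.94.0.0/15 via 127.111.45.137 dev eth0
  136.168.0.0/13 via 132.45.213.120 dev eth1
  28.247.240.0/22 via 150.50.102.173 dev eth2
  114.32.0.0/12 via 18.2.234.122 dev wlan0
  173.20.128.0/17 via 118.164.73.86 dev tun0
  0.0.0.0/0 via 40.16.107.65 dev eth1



Longest prefix match for 136.168.32.147:
  /15 117.94.0.0: no
  /13 136.168.0.0: MATCH
  /22 28.247.240.0: no
  /12 114.32.0.0: no
  /17 173.20.128.0: no
  /0 0.0.0.0: MATCH
Selected: next-hop 132.45.213.120 via eth1 (matched /13)


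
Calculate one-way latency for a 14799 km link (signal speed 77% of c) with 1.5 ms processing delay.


Speed = 0.77 * 3e5 km/s = 231000 km/s
Propagation delay = 14799 / 231000 = 0.0641 s = 64.0649 ms
Processing delay = 1.5 ms
Total one-way latency = 65.5649 ms


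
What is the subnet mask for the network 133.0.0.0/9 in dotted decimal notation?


/9 means 9 network bits, 23 host bits
Binary: 11111111100000000000000000000000
Mask: 255.128.0.0


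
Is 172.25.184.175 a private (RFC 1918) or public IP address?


RFC 1918 private ranges:
  10.0.0.0/8 (10.0.0.0 - 10.255.255.255)
  172.16.0.0/12 (172.16.0.0 - 172.31.255.255)
  192.168.0.0/16 (192.168.0.0 - 192.168.255.255)
Private (in 172.16.0.0/12)


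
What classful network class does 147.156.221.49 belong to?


First octet: 147
Binary: 10010011
10xxxxxx -> Class B (128-191)
Class B, default mask 255.255.0.0 (/16)


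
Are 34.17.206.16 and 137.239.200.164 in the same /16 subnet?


Mask: 255.255.0.0
34.17.206.16 AND mask = 34.17.0.0
137.239.200.164 AND mask = 137.239.0.0
No, different subnets (34.17.0.0 vs 137.239.0.0)


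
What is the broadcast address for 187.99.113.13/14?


Network: 187.96.0.0/14
Host bits = 18
Set all host bits to 1:
Broadcast: 187.99.255.255


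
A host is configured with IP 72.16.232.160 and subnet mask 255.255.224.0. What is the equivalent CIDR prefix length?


Binary: 11111111.11111111.11100000.00000000
Count leading 1s
Prefix: /19


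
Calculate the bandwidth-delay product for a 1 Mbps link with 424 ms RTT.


BDP = bandwidth * RTT
= 1 Mbps * 424 ms
= 1 * 1e6 * 424 / 1000 bits
= 424000 bits
= 53000 bytes
= 51.7578 KB
BDP = 424000 bits (53000 bytes)


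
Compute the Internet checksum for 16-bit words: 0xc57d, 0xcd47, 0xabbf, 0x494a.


Sum all words (with carry folding):
+ 0xc57d = 0xc57d
+ 0xcd47 = 0x92c5
+ 0xabbf = 0x3e85
+ 0x494a = 0x87cf
One's complement: ~0x87cf
Checksum = 0x7830


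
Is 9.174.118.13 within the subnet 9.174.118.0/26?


Subnet network: 9.174.118.0
Test IP AND mask: 9.174.118.0
Yes, 9.174.118.13 is in 9.174.118.0/26


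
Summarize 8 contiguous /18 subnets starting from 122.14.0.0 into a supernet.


Original prefix: /18
Number of subnets: 8 = 2^3
New prefix = 18 - 3 = 15
Supernet: 122.14.0.0/15


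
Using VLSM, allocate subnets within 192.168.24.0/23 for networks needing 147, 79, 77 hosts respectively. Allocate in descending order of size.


147 hosts -> /24 (254 usable): 192.168.24.0/24
79 hosts -> /25 (126 usable): 192.168.25.0/25
77 hosts -> /25 (126 usable): 192.168.25.128/25
Allocation: 192.168.24.0/24 (147 hosts, 254 usable); 192.168.25.0/25 (79 hosts, 126 usable); 192.168.25.128/25 (77 hosts, 126 usable)


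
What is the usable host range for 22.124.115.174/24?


Network: 22.124.115.0
Broadcast: 22.124.115.255
First usable = network + 1
Last usable = broadcast - 1
Range: 22.124.115.1 to 22.124.115.254


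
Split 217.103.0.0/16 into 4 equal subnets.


New prefix = 16 + 2 = 18
Each subnet has 16384 addresses
  217.103.0.0/18
  217.103.64.0/18
  217.103.128.0/18
  217.103.192.0/18
Subnets: 217.103.0.0/18, 217.103.64.0/18, 217.103.128.0/18, 217.103.192.0/18


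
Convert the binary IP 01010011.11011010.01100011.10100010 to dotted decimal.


01010011 = 83
11011010 = 218
01100011 = 99
10100010 = 162
IP: 83.218.99.162


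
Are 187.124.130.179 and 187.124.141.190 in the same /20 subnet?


Mask: 255.255.240.0
187.124.130.179 AND mask = 187.124.128.0
187.124.141.190 AND mask = 187.124.128.0
Yes, same subnet (187.124.128.0)


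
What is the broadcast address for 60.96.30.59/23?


Network: 60.96.30.0/23
Host bits = 9
Set all host bits to 1:
Broadcast: 60.96.31.255


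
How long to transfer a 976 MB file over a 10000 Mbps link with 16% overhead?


Effective throughput = 10000 * (1 - 16/100) = 8400 Mbps
File size in Mb = 976 * 8 = 7808 Mb
Time = 7808 / 8400
Time = 0.9295 seconds


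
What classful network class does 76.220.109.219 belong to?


First octet: 76
Binary: 01001100
0xxxxxxx -> Class A (1-126)
Class A, default mask 255.0.0.0 (/8)


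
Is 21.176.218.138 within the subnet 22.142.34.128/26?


Subnet network: 22.142.34.128
Test IP AND mask: 21.176.218.128
No, 21.176.218.138 is not in 22.142.34.128/26


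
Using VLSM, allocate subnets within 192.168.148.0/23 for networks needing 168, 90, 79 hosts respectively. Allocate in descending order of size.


168 hosts -> /24 (254 usable): 192.168.148.0/24
90 hosts -> /25 (126 usable): 192.168.149.0/25
79 hosts -> /25 (126 usable): 192.168.149.128/25
Allocation: 192.168.148.0/24 (168 hosts, 254 usable); 192.168.149.0/25 (90 hosts, 126 usable); 192.168.149.128/25 (79 hosts, 126 usable)


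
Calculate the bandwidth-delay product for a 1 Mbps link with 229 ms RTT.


BDP = bandwidth * RTT
= 1 Mbps * 229 ms
= 1 * 1e6 * 229 / 1000 bits
= 229000 bits
= 28625 bytes
= 27.9541 KB
BDP = 229000 bits (28625 bytes)


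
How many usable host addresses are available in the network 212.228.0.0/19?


Host bits = 32 - 19 = 13
Total addresses = 2^13 = 8192
Usable = total - 2 (network and broadcast)
Usable hosts: 8190


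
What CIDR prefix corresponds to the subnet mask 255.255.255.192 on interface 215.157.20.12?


Binary: 11111111.11111111.11111111.11000000
Count leading 1s
Prefix: /26


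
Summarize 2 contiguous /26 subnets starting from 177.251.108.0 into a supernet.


Original prefix: /26
Number of subnets: 2 = 2^1
New prefix = 26 - 1 = 25
Supernet: 177.251.108.0/25


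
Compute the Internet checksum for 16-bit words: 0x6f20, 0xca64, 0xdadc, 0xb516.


Sum all words (with carry folding):
+ 0x6f20 = 0x6f20
+ 0xca64 = 0x3985
+ 0xdadc = 0x1462
+ 0xb516 = 0xc978
One's complement: ~0xc978
Checksum = 0x3687


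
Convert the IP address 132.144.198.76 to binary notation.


132 = 10000100
144 = 10010000
198 = 11000110
76 = 01001100
Binary: 10000100.10010000.11000110.01001100


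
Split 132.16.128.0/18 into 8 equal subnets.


New prefix = 18 + 3 = 21
Each subnet has 2048 addresses
  132.16.128.0/21
  132.16.136.0/21
  132.16.144.0/21
  132.16.152.0/21
  132.16.160.0/21
  132.16.168.0/21
  132.16.176.0/21
  132.16.184.0/21
Subnets: 132.16.128.0/21, 132.16.136.0/21, 132.16.144.0/21, 132.16.152.0/21, 132.16.160.0/21, 132.16.168.0/21, 132.16.176.0/21, 132.16.184.0/21


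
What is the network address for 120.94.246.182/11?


IP:   01111000.01011110.11110110.10110110
Mask: 11111111.11100000.00000000.00000000
AND operation:
Net:  01111000.01000000.00000000.00000000
Network: 120.64.0.0/11


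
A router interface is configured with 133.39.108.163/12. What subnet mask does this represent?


/12 means 12 network bits, 20 host bits
Binary: 11111111111100000000000000000000
Mask: 255.240.0.0


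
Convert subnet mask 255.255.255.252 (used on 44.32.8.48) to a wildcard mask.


Subnet mask: 255.255.255.252
Wildcard = 255.255.255.255 - subnet mask
255 - 255 = 0
255 - 255 = 0
255 - 255 = 0
255 - 252 = 3
Wildcard: 0.0.0.3


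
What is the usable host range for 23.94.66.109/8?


Network: 23.0.0.0
Broadcast: 23.255.255.255
First usable = network + 1
Last usable = broadcast - 1
Range: 23.0.0.1 to 23.255.255.254


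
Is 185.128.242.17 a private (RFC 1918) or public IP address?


RFC 1918 private ranges:
  10.0.0.0/8 (10.0.0.0 - 10.255.255.255)
  172.16.0.0/12 (172.16.0.0 - 172.31.255.255)
  192.168.0.0/16 (192.168.0.0 - 192.168.255.255)
Public (not in any RFC 1918 range)


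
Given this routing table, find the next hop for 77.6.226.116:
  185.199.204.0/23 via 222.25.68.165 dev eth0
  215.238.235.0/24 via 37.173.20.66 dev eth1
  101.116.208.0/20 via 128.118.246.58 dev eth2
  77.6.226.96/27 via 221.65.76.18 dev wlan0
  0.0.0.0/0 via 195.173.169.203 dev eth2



Longest prefix match for 77.6.226.116:
  /23 185.199.204.0: no
  /24 215.238.235.0: no
  /20 101.116.208.0: no
  /27 77.6.226.96: MATCH
  /0 0.0.0.0: MATCH
Selected: next-hop 221.65.76.18 via wlan0 (matched /27)


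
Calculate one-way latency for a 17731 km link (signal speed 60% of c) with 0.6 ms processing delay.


Speed = 0.6 * 3e5 km/s = 180000 km/s
Propagation delay = 17731 / 180000 = 0.0985 s = 98.5056 ms
Processing delay = 0.6 ms
Total one-way latency = 99.1056 ms


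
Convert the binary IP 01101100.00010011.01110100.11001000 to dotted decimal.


01101100 = 108
00010011 = 19
01110100 = 116
11001000 = 200
IP: 108.19.116.200


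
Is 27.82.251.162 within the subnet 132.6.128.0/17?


Subnet network: 132.6.128.0
Test IP AND mask: 27.82.128.0
No, 27.82.251.162 is not in 132.6.128.0/17


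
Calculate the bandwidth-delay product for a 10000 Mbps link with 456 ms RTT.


BDP = bandwidth * RTT
= 10000 Mbps * 456 ms
= 10000 * 1e6 * 456 / 1000 bits
= 4560000000 bits
= 570000000 bytes
= 556640.625 KB
BDP = 4560000000 bits (570000000 bytes)


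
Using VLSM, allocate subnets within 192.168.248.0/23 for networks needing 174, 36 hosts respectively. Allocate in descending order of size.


174 hosts -> /24 (254 usable): 192.168.248.0/24
36 hosts -> /26 (62 usable): 192.168.249.0/26
Allocation: 192.168.248.0/24 (174 hosts, 254 usable); 192.168.249.0/26 (36 hosts, 62 usable)


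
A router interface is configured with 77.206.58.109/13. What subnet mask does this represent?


/13 means 13 network bits, 19 host bits
Binary: 11111111111110000000000000000000
Mask: 255.248.0.0


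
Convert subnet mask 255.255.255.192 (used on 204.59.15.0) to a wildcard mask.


Subnet mask: 255.255.255.192
Wildcard = 255.255.255.255 - subnet mask
255 - 255 = 0
255 - 255 = 0
255 - 255 = 0
255 - 192 = 63
Wildcard: 0.0.0.63


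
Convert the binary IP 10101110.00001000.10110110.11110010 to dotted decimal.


10101110 = 174
00001000 = 8
10110110 = 182
11110010 = 242
IP: 174.8.182.242


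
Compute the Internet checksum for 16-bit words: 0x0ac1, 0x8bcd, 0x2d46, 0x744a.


Sum all words (with carry folding):
+ 0x0ac1 = 0x0ac1
+ 0x8bcd = 0x968e
+ 0x2d46 = 0xc3d4
+ 0x744a = 0x381f
One's complement: ~0x381f
Checksum = 0xc7e0


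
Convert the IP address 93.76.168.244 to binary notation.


93 = 01011101
76 = 01001100
168 = 10101000
244 = 11110100
Binary: 01011101.01001100.10101000.11110100


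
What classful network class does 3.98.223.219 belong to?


First octet: 3
Binary: 00000011
0xxxxxxx -> Class A (1-126)
Class A, default mask 255.0.0.0 (/8)


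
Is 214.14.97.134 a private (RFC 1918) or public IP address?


RFC 1918 private ranges:
  10.0.0.0/8 (10.0.0.0 - 10.255.255.255)
  172.16.0.0/12 (172.16.0.0 - 172.31.255.255)
  192.168.0.0/16 (192.168.0.0 - 192.168.255.255)
Public (not in any RFC 1918 range)


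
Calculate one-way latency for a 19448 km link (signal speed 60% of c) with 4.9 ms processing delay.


Speed = 0.6 * 3e5 km/s = 180000 km/s
Propagation delay = 19448 / 180000 = 0.108 s = 108.0444 ms
Processing delay = 4.9 ms
Total one-way latency = 112.9444 ms


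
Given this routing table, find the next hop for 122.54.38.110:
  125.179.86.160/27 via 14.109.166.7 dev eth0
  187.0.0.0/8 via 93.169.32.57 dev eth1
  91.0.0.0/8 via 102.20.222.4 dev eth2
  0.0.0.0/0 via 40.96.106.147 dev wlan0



Longest prefix match for 122.54.38.110:
  /27 125.179.86.160: no
  /8 187.0.0.0: no
  /8 91.0.0.0: no
  /0 0.0.0.0: MATCH
Selected: next-hop 40.96.106.147 via wlan0 (matched /0)


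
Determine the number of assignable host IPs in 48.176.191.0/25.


Host bits = 32 - 25 = 7
Total addresses = 2^7 = 128
Usable = total - 2 (network and broadcast)
Usable hosts: 126


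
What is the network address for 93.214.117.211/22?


IP:   01011101.11010110.01110101.11010011
Mask: 11111111.11111111.11111100.00000000
AND operation:
Net:  01011101.11010110.01110100.00000000
Network: 93.214.116.0/22


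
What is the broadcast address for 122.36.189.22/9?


Network: 122.0.0.0/9
Host bits = 23
Set all host bits to 1:
Broadcast: 122.127.255.255


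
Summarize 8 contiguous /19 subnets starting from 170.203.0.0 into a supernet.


Original prefix: /19
Number of subnets: 8 = 2^3
New prefix = 19 - 3 = 16
Supernet: 170.203.0.0/16


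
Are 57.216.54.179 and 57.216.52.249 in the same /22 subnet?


Mask: 255.255.252.0
57.216.54.179 AND mask = 57.216.52.0
57.216.52.249 AND mask = 57.216.52.0
Yes, same subnet (57.216.52.0)


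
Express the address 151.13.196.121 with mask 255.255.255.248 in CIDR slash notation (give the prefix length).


Binary: 11111111.11111111.11111111.11111000
Count leading 1s
Prefix: /29


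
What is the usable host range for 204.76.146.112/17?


Network: 204.76.128.0
Broadcast: 204.76.255.255
First usable = network + 1
Last usable = broadcast - 1
Range: 204.76.128.1 to 204.76.255.254


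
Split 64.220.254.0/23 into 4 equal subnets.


New prefix = 23 + 2 = 25
Each subnet has 128 addresses
  64.220.254.0/25
  64.220.254.128/25
  64.220.255.0/25
  64.220.255.128/25
Subnets: 64.220.254.0/25, 64.220.254.128/25, 64.220.255.0/25, 64.220.255.128/25


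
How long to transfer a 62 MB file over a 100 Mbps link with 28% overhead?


Effective throughput = 100 * (1 - 28/100) = 72 Mbps
File size in Mb = 62 * 8 = 496 Mb
Time = 496 / 72
Time = 6.8889 seconds


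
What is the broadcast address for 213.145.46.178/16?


Network: 213.145.0.0/16
Host bits = 16
Set all host bits to 1:
Broadcast: 213.145.255.255


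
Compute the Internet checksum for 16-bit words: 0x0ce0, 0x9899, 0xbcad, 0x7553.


Sum all words (with carry folding):
+ 0x0ce0 = 0x0ce0
+ 0x9899 = 0xa579
+ 0xbcad = 0x6227
+ 0x7553 = 0xd77a
One's complement: ~0xd77a
Checksum = 0x2885


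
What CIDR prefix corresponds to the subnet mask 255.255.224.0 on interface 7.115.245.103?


Binary: 11111111.11111111.11100000.00000000
Count leading 1s
Prefix: /19


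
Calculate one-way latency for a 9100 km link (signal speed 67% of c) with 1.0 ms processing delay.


Speed = 0.67 * 3e5 km/s = 201000 km/s
Propagation delay = 9100 / 201000 = 0.0453 s = 45.2736 ms
Processing delay = 1.0 ms
Total one-way latency = 46.2736 ms


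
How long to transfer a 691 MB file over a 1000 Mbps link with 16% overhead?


Effective throughput = 1000 * (1 - 16/100) = 840 Mbps
File size in Mb = 691 * 8 = 5528 Mb
Time = 5528 / 840
Time = 6.581 seconds


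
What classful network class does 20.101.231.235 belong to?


First octet: 20
Binary: 00010100
0xxxxxxx -> Class A (1-126)
Class A, default mask 255.0.0.0 (/8)


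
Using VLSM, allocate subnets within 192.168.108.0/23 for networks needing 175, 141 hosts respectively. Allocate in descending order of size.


175 hosts -> /24 (254 usable): 192.168.108.0/24
141 hosts -> /24 (254 usable): 192.168.109.0/24
Allocation: 192.168.108.0/24 (175 hosts, 254 usable); 192.168.109.0/24 (141 hosts, 254 usable)


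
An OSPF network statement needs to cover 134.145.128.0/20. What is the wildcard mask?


Subnet mask: 255.255.240.0
Wildcard = 255.255.255.255 - subnet mask
255 - 255 = 0
255 - 255 = 0
255 - 240 = 15
255 - 0 = 255
Wildcard: 0.0.15.255


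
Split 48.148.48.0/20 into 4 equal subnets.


New prefix = 20 + 2 = 22
Each subnet has 1024 addresses
  48.148.48.0/22
  48.148.52.0/22
  48.148.56.0/22
  48.148.60.0/22
Subnets: 48.148.48.0/22, 48.148.52.0/22, 48.148.56.0/22, 48.148.60.0/22


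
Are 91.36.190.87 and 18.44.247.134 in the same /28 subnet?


Mask: 255.255.255.240
91.36.190.87 AND mask = 91.36.190.80
18.44.247.134 AND mask = 18.44.247.128
No, different subnets (91.36.190.80 vs 18.44.247.128)


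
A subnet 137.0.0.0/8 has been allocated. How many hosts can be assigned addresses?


Host bits = 32 - 8 = 24
Total addresses = 2^24 = 16777216
Usable = total - 2 (network and broadcast)
Usable hosts: 16777214


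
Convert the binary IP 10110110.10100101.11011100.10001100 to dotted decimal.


10110110 = 182
10100101 = 165
11011100 = 220
10001100 = 140
IP: 182.165.220.140


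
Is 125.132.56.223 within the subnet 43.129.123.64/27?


Subnet network: 43.129.123.64
Test IP AND mask: 125.132.56.192
No, 125.132.56.223 is not in 43.129.123.64/27


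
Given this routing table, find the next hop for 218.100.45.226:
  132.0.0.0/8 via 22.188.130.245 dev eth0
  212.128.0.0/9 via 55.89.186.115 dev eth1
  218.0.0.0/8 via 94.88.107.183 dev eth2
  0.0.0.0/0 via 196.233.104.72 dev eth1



Longest prefix match for 218.100.45.226:
  /8 132.0.0.0: no
  /9 212.128.0.0: no
  /8 218.0.0.0: MATCH
  /0 0.0.0.0: MATCH
Selected: next-hop 94.88.107.183 via eth2 (matched /8)


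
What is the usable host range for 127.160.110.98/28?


Network: 127.160.110.96
Broadcast: 127.160.110.111
First usable = network + 1
Last usable = broadcast - 1
Range: 127.160.110.97 to 127.160.110.110


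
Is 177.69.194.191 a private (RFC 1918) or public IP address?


RFC 1918 private ranges:
  10.0.0.0/8 (10.0.0.0 - 10.255.255.255)
  172.16.0.0/12 (172.16.0.0 - 172.31.255.255)
  192.168.0.0/16 (192.168.0.0 - 192.168.255.255)
Public (not in any RFC 1918 range)


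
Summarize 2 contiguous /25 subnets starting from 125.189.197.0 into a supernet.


Original prefix: /25
Number of subnets: 2 = 2^1
New prefix = 25 - 1 = 24
Supernet: 125.189.197.0/24


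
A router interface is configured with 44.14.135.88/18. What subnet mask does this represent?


/18 means 18 network bits, 14 host bits
Binary: 11111111111111111100000000000000
Mask: 255.255.192.0


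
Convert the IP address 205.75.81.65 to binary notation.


205 = 11001101
75 = 01001011
81 = 01010001
65 = 01000001
Binary: 11001101.01001011.01010001.01000001


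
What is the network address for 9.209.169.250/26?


IP:   00001001.11010001.10101001.11111010
Mask: 11111111.11111111.11111111.11000000
AND operation:
Net:  00001001.11010001.10101001.11000000
Network: 9.209.169.192/26


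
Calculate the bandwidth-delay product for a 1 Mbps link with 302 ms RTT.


BDP = bandwidth * RTT
= 1 Mbps * 302 ms
= 1 * 1e6 * 302 / 1000 bits
= 302000 bits
= 37750 bytes
= 36.8652 KB
BDP = 302000 bits (37750 bytes)


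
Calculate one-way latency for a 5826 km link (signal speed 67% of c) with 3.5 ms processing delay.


Speed = 0.67 * 3e5 km/s = 201000 km/s
Propagation delay = 5826 / 201000 = 0.029 s = 28.9851 ms
Processing delay = 3.5 ms
Total one-way latency = 32.4851 ms


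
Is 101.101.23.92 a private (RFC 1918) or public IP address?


RFC 1918 private ranges:
  10.0.0.0/8 (10.0.0.0 - 10.255.255.255)
  172.16.0.0/12 (172.16.0.0 - 172.31.255.255)
  192.168.0.0/16 (192.168.0.0 - 192.168.255.255)
Public (not in any RFC 1918 range)


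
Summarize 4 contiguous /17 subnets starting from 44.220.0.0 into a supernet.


Original prefix: /17
Number of subnets: 4 = 2^2
New prefix = 17 - 2 = 15
Supernet: 44.220.0.0/15


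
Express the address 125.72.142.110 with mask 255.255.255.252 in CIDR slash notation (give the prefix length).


Binary: 11111111.11111111.11111111.11111100
Count leading 1s
Prefix: /30


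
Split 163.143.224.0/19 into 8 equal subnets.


New prefix = 19 + 3 = 22
Each subnet has 1024 addresses
  163.143.224.0/22
  163.143.228.0/22
  163.143.232.0/22
  163.143.236.0/22
  163.143.240.0/22
  163.143.244.0/22
  163.143.248.0/22
  163.143.252.0/22
Subnets: 163.143.224.0/22, 163.143.228.0/22, 163.143.232.0/22, 163.143.236.0/22, 163.143.240.0/22, 163.143.244.0/22, 163.143.248.0/22, 163.143.252.0/22


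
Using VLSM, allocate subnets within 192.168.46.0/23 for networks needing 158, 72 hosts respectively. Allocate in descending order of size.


158 hosts -> /24 (254 usable): 192.168.46.0/24
72 hosts -> /25 (126 usable): 192.168.47.0/25
Allocation: 192.168.46.0/24 (158 hosts, 254 usable); 192.168.47.0/25 (72 hosts, 126 usable)


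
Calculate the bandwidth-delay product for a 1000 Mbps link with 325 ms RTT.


BDP = bandwidth * RTT
= 1000 Mbps * 325 ms
= 1000 * 1e6 * 325 / 1000 bits
= 325000000 bits
= 40625000 bytes
= 39672.8516 KB
BDP = 325000000 bits (40625000 bytes)


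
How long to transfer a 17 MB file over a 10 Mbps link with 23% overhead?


Effective throughput = 10 * (1 - 23/100) = 7.7 Mbps
File size in Mb = 17 * 8 = 136 Mb
Time = 136 / 7.7
Time = 17.6623 seconds


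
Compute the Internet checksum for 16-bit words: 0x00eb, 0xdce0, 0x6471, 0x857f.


Sum all words (with carry folding):
+ 0x00eb = 0x00eb
+ 0xdce0 = 0xddcb
+ 0x6471 = 0x423d
+ 0x857f = 0xc7bc
One's complement: ~0xc7bc
Checksum = 0x3843


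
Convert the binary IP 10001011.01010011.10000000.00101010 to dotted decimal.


10001011 = 139
01010011 = 83
10000000 = 128
00101010 = 42
IP: 139.83.128.42


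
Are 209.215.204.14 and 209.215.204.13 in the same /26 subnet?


Mask: 255.255.255.192
209.215.204.14 AND mask = 209.215.204.0
209.215.204.13 AND mask = 209.215.204.0
Yes, same subnet (209.215.204.0)


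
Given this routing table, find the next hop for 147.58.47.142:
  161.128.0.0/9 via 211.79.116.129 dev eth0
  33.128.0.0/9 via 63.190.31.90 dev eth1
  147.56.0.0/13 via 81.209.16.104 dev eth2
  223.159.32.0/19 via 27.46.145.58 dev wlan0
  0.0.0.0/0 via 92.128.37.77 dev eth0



Longest prefix match for 147.58.47.142:
  /9 161.128.0.0: no
  /9 33.128.0.0: no
  /13 147.56.0.0: MATCH
  /19 223.159.32.0: no
  /0 0.0.0.0: MATCH
Selected: next-hop 81.209.16.104 via eth2 (matched /13)


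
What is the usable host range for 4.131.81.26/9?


Network: 4.128.0.0
Broadcast: 4.255.255.255
First usable = network + 1
Last usable = broadcast - 1
Range: 4.128.0.1 to 4.255.255.254


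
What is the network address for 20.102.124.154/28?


IP:   00010100.01100110.01111100.10011010
Mask: 11111111.11111111.11111111.11110000
AND operation:
Net:  00010100.01100110.01111100.10010000
Network: 20.102.124.144/28


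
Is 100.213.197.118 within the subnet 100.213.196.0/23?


Subnet network: 100.213.196.0
Test IP AND mask: 100.213.196.0
Yes, 100.213.197.118 is in 100.213.196.0/23


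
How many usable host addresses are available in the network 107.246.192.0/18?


Host bits = 32 - 18 = 14
Total addresses = 2^14 = 16384
Usable = total - 2 (network and broadcast)
Usable hosts: 16382


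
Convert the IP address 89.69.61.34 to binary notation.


89 = 01011001
69 = 01000101
61 = 00111101
34 = 00100010
Binary: 01011001.01000101.00111101.00100010


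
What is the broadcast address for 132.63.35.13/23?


Network: 132.63.34.0/23
Host bits = 9
Set all host bits to 1:
Broadcast: 132.63.35.255


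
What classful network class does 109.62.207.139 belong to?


First octet: 109
Binary: 01101101
0xxxxxxx -> Class A (1-126)
Class A, default mask 255.0.0.0 (/8)


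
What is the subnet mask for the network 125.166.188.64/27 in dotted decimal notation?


/27 means 27 network bits, 5 host bits
Binary: 11111111111111111111111111100000
Mask: 255.255.255.224


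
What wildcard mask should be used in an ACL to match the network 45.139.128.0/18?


Subnet mask: 255.255.192.0
Wildcard = 255.255.255.255 - subnet mask
255 - 255 = 0
255 - 255 = 0
255 - 192 = 63
255 - 0 = 255
Wildcard: 0.0.63.255


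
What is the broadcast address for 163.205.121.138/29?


Network: 163.205.121.136/29
Host bits = 3
Set all host bits to 1:
Broadcast: 163.205.121.143


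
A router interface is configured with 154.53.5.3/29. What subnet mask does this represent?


/29 means 29 network bits, 3 host bits
Binary: 11111111111111111111111111111000
Mask: 255.255.255.248


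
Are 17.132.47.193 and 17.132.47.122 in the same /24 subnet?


Mask: 255.255.255.0
17.132.47.193 AND mask = 17.132.47.0
17.132.47.122 AND mask = 17.132.47.0
Yes, same subnet (17.132.47.0)


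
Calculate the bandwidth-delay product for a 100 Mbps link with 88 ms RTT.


BDP = bandwidth * RTT
= 100 Mbps * 88 ms
= 100 * 1e6 * 88 / 1000 bits
= 8800000 bits
= 1100000 bytes
= 1074.2188 KB
BDP = 8800000 bits (1100000 bytes)


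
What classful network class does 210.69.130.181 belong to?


First octet: 210
Binary: 11010010
110xxxxx -> Class C (192-223)
Class C, default mask 255.255.255.0 (/24)


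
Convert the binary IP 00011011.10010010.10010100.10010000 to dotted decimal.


00011011 = 27
10010010 = 146
10010100 = 148
10010000 = 144
IP: 27.146.148.144


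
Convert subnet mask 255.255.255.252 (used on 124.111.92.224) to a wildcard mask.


Subnet mask: 255.255.255.252
Wildcard = 255.255.255.255 - subnet mask
255 - 255 = 0
255 - 255 = 0
255 - 255 = 0
255 - 252 = 3
Wildcard: 0.0.0.3


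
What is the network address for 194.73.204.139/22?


IP:   11000010.01001001.11001100.10001011
Mask: 11111111.11111111.11111100.00000000
AND operation:
Net:  11000010.01001001.11001100.00000000
Network: 194.73.204.0/22


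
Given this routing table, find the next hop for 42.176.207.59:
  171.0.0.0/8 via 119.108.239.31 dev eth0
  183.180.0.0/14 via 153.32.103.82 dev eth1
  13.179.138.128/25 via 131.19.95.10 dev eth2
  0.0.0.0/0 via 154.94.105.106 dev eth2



Longest prefix match for 42.176.207.59:
  /8 171.0.0.0: no
  /14 183.180.0.0: no
  /25 13.179.138.128: no
  /0 0.0.0.0: MATCH
Selected: next-hop 154.94.105.106 via eth2 (matched /0)


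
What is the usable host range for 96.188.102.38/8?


Network: 96.0.0.0
Broadcast: 96.255.255.255
First usable = network + 1
Last usable = broadcast - 1
Range: 96.0.0.1 to 96.255.255.254


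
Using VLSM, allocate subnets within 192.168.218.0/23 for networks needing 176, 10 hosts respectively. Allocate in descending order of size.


176 hosts -> /24 (254 usable): 192.168.218.0/24
10 hosts -> /28 (14 usable): 192.168.219.0/28
Allocation: 192.168.218.0/24 (176 hosts, 254 usable); 192.168.219.0/28 (10 hosts, 14 usable)


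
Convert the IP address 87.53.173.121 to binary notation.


87 = 01010111
53 = 00110101
173 = 10101101
121 = 01111001
Binary: 01010111.00110101.10101101.01111001


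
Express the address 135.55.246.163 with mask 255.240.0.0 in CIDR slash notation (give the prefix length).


Binary: 11111111.11110000.00000000.00000000
Count leading 1s
Prefix: /12


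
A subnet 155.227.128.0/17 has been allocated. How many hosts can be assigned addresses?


Host bits = 32 - 17 = 15
Total addresses = 2^15 = 32768
Usable = total - 2 (network and broadcast)
Usable hosts: 32766


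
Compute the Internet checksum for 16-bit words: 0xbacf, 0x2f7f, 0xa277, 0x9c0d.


Sum all words (with carry folding):
+ 0xbacf = 0xbacf
+ 0x2f7f = 0xea4e
+ 0xa277 = 0x8cc6
+ 0x9c0d = 0x28d4
One's complement: ~0x28d4
Checksum = 0xd72b


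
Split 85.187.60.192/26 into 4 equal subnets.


New prefix = 26 + 2 = 28
Each subnet has 16 addresses
  85.187.60.192/28
  85.187.60.208/28
  85.187.60.224/28
  85.187.60.240/28
Subnets: 85.187.60.192/28, 85.187.60.208/28, 85.187.60.224/28, 85.187.60.240/28


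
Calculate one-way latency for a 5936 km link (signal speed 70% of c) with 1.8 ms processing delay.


Speed = 0.7 * 3e5 km/s = 210000 km/s
Propagation delay = 5936 / 210000 = 0.0283 s = 28.2667 ms
Processing delay = 1.8 ms
Total one-way latency = 30.0667 ms


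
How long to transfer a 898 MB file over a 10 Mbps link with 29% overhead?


Effective throughput = 10 * (1 - 29/100) = 7.1 Mbps
File size in Mb = 898 * 8 = 7184 Mb
Time = 7184 / 7.1
Time = 1011.831 seconds


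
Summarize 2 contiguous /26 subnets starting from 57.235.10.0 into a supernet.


Original prefix: /26
Number of subnets: 2 = 2^1
New prefix = 26 - 1 = 25
Supernet: 57.235.10.0/25


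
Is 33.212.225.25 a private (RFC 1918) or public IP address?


RFC 1918 private ranges:
  10.0.0.0/8 (10.0.0.0 - 10.255.255.255)
  172.16.0.0/12 (172.16.0.0 - 172.31.255.255)
  192.168.0.0/16 (192.168.0.0 - 192.168.255.255)
Public (not in any RFC 1918 range)


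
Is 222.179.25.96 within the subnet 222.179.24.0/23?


Subnet network: 222.179.24.0
Test IP AND mask: 222.179.24.0
Yes, 222.179.25.96 is in 222.179.24.0/23


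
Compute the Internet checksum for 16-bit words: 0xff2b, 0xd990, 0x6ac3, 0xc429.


Sum all words (with carry folding):
+ 0xff2b = 0xff2b
+ 0xd990 = 0xd8bc
+ 0x6ac3 = 0x4380
+ 0xc429 = 0x07aa
One's complement: ~0x07aa
Checksum = 0xf855


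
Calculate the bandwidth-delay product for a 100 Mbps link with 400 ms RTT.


BDP = bandwidth * RTT
= 100 Mbps * 400 ms
= 100 * 1e6 * 400 / 1000 bits
= 40000000 bits
= 5000000 bytes
= 4882.8125 KB
BDP = 40000000 bits (5000000 bytes)


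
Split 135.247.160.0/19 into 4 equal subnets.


New prefix = 19 + 2 = 21
Each subnet has 2048 addresses
  135.247.160.0/21
  135.247.168.0/21
  135.247.176.0/21
  135.247.184.0/21
Subnets: 135.247.160.0/21, 135.247.168.0/21, 135.247.176.0/21, 135.247.184.0/21


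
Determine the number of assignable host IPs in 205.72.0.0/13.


Host bits = 32 - 13 = 19
Total addresses = 2^19 = 524288
Usable = total - 2 (network and broadcast)
Usable hosts: 524286


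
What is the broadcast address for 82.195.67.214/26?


Network: 82.195.67.192/26
Host bits = 6
Set all host bits to 1:
Broadcast: 82.195.67.255


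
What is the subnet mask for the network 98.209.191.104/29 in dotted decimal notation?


/29 means 29 network bits, 3 host bits
Binary: 11111111111111111111111111111000
Mask: 255.255.255.248


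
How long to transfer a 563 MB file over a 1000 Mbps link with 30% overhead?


Effective throughput = 1000 * (1 - 30/100) = 700 Mbps
File size in Mb = 563 * 8 = 4504 Mb
Time = 4504 / 700
Time = 6.4343 seconds


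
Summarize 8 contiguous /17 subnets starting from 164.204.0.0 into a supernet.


Original prefix: /17
Number of subnets: 8 = 2^3
New prefix = 17 - 3 = 14
Supernet: 164.204.0.0/14


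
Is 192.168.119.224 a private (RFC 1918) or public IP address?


RFC 1918 private ranges:
  10.0.0.0/8 (10.0.0.0 - 10.255.255.255)
  172.16.0.0/12 (172.16.0.0 - 172.31.255.255)
  192.168.0.0/16 (192.168.0.0 - 192.168.255.255)
Private (in 192.168.0.0/16)


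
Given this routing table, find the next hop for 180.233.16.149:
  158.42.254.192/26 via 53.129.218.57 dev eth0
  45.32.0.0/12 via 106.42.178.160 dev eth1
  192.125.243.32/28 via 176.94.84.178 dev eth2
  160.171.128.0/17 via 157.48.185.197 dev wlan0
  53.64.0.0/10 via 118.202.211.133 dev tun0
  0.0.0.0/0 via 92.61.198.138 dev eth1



Longest prefix match for 180.233.16.149:
  /26 158.42.254.192: no
  /12 45.32.0.0: no
  /28 192.125.243.32: no
  /17 160.171.128.0: no
  /10 53.64.0.0: no
  /0 0.0.0.0: MATCH
Selected: next-hop 92.61.198.138 via eth1 (matched /0)


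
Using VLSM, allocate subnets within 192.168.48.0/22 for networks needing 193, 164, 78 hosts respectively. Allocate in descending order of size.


193 hosts -> /24 (254 usable): 192.168.48.0/24
164 hosts -> /24 (254 usable): 192.168.49.0/24
78 hosts -> /25 (126 usable): 192.168.50.0/25
Allocation: 192.168.48.0/24 (193 hosts, 254 usable); 192.168.49.0/24 (164 hosts, 254 usable); 192.168.50.0/25 (78 hosts, 126 usable)


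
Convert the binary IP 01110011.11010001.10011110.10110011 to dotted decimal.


01110011 = 115
11010001 = 209
10011110 = 158
10110011 = 179
IP: 115.209.158.179


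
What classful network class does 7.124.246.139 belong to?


First octet: 7
Binary: 00000111
0xxxxxxx -> Class A (1-126)
Class A, default mask 255.0.0.0 (/8)


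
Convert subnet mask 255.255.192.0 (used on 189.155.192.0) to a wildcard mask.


Subnet mask: 255.255.192.0
Wildcard = 255.255.255.255 - subnet mask
255 - 255 = 0
255 - 255 = 0
255 - 192 = 63
255 - 0 = 255
Wildcard: 0.0.63.255


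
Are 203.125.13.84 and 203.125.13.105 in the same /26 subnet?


Mask: 255.255.255.192
203.125.13.84 AND mask = 203.125.13.64
203.125.13.105 AND mask = 203.125.13.64
Yes, same subnet (203.125.13.64)


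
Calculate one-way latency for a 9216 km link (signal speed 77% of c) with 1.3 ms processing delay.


Speed = 0.77 * 3e5 km/s = 231000 km/s
Propagation delay = 9216 / 231000 = 0.0399 s = 39.8961 ms
Processing delay = 1.3 ms
Total one-way latency = 41.1961 ms


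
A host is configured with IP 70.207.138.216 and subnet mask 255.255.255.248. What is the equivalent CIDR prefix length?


Binary: 11111111.11111111.11111111.11111000
Count leading 1s
Prefix: /29


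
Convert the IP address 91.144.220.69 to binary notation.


91 = 01011011
144 = 10010000
220 = 11011100
69 = 01000101
Binary: 01011011.10010000.11011100.01000101


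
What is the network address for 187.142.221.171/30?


IP:   10111011.10001110.11011101.10101011
Mask: 11111111.11111111.11111111.11111100
AND operation:
Net:  10111011.10001110.11011101.10101000
Network: 187.142.221.168/30


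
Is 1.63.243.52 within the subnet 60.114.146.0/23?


Subnet network: 60.114.146.0
Test IP AND mask: 1.63.242.0
No, 1.63.243.52 is not in 60.114.146.0/23


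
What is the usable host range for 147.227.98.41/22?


Network: 147.227.96.0
Broadcast: 147.227.99.255
First usable = network + 1
Last usable = broadcast - 1
Range: 147.227.96.1 to 147.227.99.254


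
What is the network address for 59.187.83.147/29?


IP:   00111011.10111011.01010011.10010011
Mask: 11111111.11111111.11111111.11111000
AND operation:
Net:  00111011.10111011.01010011.10010000
Network: 59.187.83.144/29


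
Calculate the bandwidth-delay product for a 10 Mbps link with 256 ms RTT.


BDP = bandwidth * RTT
= 10 Mbps * 256 ms
= 10 * 1e6 * 256 / 1000 bits
= 2560000 bits
= 320000 bytes
= 312.5 KB
BDP = 2560000 bits (320000 bytes)


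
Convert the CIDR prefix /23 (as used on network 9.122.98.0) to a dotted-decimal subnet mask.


/23 means 23 network bits, 9 host bits
Binary: 11111111111111111111111000000000
Mask: 255.255.254.0


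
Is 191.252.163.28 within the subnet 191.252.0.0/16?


Subnet network: 191.252.0.0
Test IP AND mask: 191.252.0.0
Yes, 191.252.163.28 is in 191.252.0.0/16


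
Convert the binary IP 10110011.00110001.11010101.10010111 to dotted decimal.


10110011 = 179
00110001 = 49
11010101 = 213
10010111 = 151
IP: 179.49.213.151


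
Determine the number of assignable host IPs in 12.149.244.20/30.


Host bits = 32 - 30 = 2
Total addresses = 2^2 = 4
Usable = total - 2 (network and broadcast)
Usable hosts: 2


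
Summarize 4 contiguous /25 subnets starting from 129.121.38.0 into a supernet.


Original prefix: /25
Number of subnets: 4 = 2^2
New prefix = 25 - 2 = 23
Supernet: 129.121.38.0/23


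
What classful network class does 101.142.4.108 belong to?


First octet: 101
Binary: 01100101
0xxxxxxx -> Class A (1-126)
Class A, default mask 255.0.0.0 (/8)


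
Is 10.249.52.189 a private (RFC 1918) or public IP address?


RFC 1918 private ranges:
  10.0.0.0/8 (10.0.0.0 - 10.255.255.255)
  172.16.0.0/12 (172.16.0.0 - 172.31.255.255)
  192.168.0.0/16 (192.168.0.0 - 192.168.255.255)
Private (in 10.0.0.0/8)


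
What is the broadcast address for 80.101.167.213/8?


Network: 80.0.0.0/8
Host bits = 24
Set all host bits to 1:
Broadcast: 80.255.255.255


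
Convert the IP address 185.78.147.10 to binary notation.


185 = 10111001
78 = 01001110
147 = 10010011
10 = 00001010
Binary: 10111001.01001110.10010011.00001010


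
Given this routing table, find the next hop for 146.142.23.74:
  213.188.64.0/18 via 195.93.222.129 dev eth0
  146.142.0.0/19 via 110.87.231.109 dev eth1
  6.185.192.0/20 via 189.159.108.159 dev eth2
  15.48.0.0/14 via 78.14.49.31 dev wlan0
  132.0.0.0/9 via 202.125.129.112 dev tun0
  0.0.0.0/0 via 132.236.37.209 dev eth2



Longest prefix match for 146.142.23.74:
  /18 213.188.64.0: no
  /19 146.142.0.0: MATCH
  /20 6.185.192.0: no
  /14 15.48.0.0: no
  /9 132.0.0.0: no
  /0 0.0.0.0: MATCH
Selected: next-hop 110.87.231.109 via eth1 (matched /19)


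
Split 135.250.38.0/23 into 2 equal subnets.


New prefix = 23 + 1 = 24
Each subnet has 256 addresses
  135.250.38.0/24
  135.250.39.0/24
Subnets: 135.250.38.0/24, 135.250.39.0/24


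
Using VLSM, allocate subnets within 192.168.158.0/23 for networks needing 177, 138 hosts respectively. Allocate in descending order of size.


177 hosts -> /24 (254 usable): 192.168.158.0/24
138 hosts -> /24 (254 usable): 192.168.159.0/24
Allocation: 192.168.158.0/24 (177 hosts, 254 usable); 192.168.159.0/24 (138 hosts, 254 usable)


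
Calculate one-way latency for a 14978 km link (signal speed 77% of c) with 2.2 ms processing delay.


Speed = 0.77 * 3e5 km/s = 231000 km/s
Propagation delay = 14978 / 231000 = 0.0648 s = 64.8398 ms
Processing delay = 2.2 ms
Total one-way latency = 67.0398 ms
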